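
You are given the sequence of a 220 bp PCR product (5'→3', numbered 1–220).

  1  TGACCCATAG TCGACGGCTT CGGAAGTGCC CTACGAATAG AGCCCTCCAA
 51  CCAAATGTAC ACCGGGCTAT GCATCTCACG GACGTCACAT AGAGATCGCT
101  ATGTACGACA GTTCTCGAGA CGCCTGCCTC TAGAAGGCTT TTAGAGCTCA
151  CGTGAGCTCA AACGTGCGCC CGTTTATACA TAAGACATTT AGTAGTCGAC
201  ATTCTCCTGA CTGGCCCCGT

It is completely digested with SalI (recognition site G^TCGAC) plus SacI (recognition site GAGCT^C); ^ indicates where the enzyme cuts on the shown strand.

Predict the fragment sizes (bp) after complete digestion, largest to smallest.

SalI sites (GTCGAC) start at positions 10, 195.
SalI cuts after the first base of each site, so after positions 10, 195.
SacI sites (GAGCTC) start at positions 144, 154.
SacI cuts after base 5 of each site (before the last base), so after positions 148, 158.
Combined cut positions: 10, 148, 158, 195.
Linear molecule, 4 cuts → 5 fragments:
  1–10 → 10 bp
  11–148 → 138 bp
  149–158 → 10 bp
  159–195 → 37 bp
  196–220 → 25 bp
Sorted largest to smallest: 138, 37, 25, 10, 10 bp.

138, 37, 25, 10, 10 bp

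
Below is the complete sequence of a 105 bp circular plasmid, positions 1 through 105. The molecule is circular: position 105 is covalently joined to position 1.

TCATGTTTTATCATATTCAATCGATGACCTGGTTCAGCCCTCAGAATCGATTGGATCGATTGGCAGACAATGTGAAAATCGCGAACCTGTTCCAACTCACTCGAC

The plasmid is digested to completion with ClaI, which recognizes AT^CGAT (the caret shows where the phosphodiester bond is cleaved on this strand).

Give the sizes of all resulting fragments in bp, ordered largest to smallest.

70, 26, 9 bp

ClaI sites (ATCGAT) start at positions 20, 46, 55.
ClaI cuts after base 2 of each site, so after positions 21, 47, 56.
Circular molecule, 3 cuts → 3 fragments:
  22–47 → 26 bp
  48–56 → 9 bp
  57–105 then 1–21 → 49 + 21 = 70 bp
Sorted largest to smallest: 70, 26, 9 bp.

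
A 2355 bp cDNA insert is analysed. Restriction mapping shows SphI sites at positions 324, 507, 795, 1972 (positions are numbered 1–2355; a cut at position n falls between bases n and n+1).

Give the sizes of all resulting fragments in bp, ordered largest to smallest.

Linear molecule, 4 cuts → 5 fragments:
  324 − 0 = 324 bp
  507 − 324 = 183 bp
  795 − 507 = 288 bp
  1972 − 795 = 1177 bp
  2355 − 1972 = 383 bp
Sorted largest to smallest: 1177, 383, 324, 288, 183 bp.

1177, 383, 324, 288, 183 bp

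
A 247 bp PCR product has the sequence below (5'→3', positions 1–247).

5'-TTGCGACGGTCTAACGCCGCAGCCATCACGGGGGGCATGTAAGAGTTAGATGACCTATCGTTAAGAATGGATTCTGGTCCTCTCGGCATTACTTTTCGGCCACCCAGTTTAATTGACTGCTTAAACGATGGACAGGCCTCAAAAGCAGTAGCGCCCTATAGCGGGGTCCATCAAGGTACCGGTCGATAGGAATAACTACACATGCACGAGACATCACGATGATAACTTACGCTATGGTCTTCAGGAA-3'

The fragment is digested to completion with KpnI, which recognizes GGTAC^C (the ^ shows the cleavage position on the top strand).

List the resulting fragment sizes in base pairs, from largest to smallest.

The KpnI site (GGTACC) starts at position 175.
KpnI cuts after base 5 of each site (before the last base), so after position 179.
Linear molecule, 1 cut → 2 fragments:
  1–179 → 179 bp
  180–247 → 68 bp
Sorted largest to smallest: 179, 68 bp.

179, 68 bp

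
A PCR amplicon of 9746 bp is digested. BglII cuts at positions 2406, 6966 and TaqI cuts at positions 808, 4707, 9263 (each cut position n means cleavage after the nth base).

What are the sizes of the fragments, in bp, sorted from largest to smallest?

2301, 2297, 2259, 1598, 808, 483 bp

Combined cut positions (sorted): 808, 2406, 4707, 6966, 9263.
Linear molecule, 5 cuts → 6 fragments:
  808 − 0 = 808 bp
  2406 − 808 = 1598 bp
  4707 − 2406 = 2301 bp
  6966 − 4707 = 2259 bp
  9263 − 6966 = 2297 bp
  9746 − 9263 = 483 bp
Sorted largest to smallest: 2301, 2297, 2259, 1598, 808, 483 bp.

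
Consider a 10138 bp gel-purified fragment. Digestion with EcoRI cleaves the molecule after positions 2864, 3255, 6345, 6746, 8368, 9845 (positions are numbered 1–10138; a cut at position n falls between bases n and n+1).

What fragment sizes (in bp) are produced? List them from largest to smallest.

3090, 2864, 1622, 1477, 401, 391, 293 bp

Linear molecule, 6 cuts → 7 fragments:
  2864 − 0 = 2864 bp
  3255 − 2864 = 391 bp
  6345 − 3255 = 3090 bp
  6746 − 6345 = 401 bp
  8368 − 6746 = 1622 bp
  9845 − 8368 = 1477 bp
  10138 − 9845 = 293 bp
Sorted largest to smallest: 3090, 2864, 1622, 1477, 401, 391, 293 bp.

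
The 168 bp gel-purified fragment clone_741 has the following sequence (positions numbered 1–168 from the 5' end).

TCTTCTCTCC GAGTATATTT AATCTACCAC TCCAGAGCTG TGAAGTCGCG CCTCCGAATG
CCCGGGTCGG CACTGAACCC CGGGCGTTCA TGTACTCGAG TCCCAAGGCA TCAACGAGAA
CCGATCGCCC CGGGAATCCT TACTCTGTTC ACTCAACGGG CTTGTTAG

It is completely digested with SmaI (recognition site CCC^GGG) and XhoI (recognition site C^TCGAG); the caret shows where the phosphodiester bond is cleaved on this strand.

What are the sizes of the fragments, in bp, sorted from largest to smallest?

63, 37, 36, 18, 14 bp

SmaI sites (CCCGGG) start at positions 61, 79, 129.
SmaI cuts after base 3 of each site, so after positions 63, 81, 131.
The XhoI site (CTCGAG) starts at position 95.
XhoI cuts after the first base of each site, so after position 95.
Combined cut positions: 63, 81, 95, 131.
Linear molecule, 4 cuts → 5 fragments:
  1–63 → 63 bp
  64–81 → 18 bp
  82–95 → 14 bp
  96–131 → 36 bp
  132–168 → 37 bp
Sorted largest to smallest: 63, 37, 36, 18, 14 bp.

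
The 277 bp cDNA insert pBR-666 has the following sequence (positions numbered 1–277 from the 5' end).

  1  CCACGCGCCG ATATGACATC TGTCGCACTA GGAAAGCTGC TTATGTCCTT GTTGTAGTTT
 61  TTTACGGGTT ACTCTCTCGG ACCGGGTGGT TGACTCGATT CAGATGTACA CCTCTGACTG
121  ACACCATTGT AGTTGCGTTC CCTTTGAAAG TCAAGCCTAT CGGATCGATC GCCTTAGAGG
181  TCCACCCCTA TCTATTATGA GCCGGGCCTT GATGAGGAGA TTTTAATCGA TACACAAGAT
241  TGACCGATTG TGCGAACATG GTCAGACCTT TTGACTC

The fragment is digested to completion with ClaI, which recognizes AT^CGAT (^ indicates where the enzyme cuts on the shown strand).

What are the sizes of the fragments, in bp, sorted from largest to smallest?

ClaI sites (ATCGAT) start at positions 164, 226.
ClaI cuts after base 2 of each site, so after positions 165, 227.
Linear molecule, 2 cuts → 3 fragments:
  1–165 → 165 bp
  166–227 → 62 bp
  228–277 → 50 bp
Sorted largest to smallest: 165, 62, 50 bp.

165, 62, 50 bp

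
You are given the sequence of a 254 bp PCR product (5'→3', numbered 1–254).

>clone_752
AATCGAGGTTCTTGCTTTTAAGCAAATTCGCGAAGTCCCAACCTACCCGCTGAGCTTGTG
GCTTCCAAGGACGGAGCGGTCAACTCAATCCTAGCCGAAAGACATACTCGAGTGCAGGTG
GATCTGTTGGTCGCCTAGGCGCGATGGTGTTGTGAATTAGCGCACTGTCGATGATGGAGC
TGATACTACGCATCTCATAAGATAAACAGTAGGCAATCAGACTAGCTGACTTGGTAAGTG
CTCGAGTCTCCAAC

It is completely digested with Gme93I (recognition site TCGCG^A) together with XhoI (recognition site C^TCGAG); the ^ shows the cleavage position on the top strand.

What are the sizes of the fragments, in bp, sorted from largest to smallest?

134, 75, 32, 13 bp

The Gme93I site (TCGCGA) starts at position 28.
Gme93I cuts after base 5 of each site (before the last base), so after position 32.
XhoI sites (CTCGAG) start at positions 107, 241.
XhoI cuts after the first base of each site, so after positions 107, 241.
Combined cut positions: 32, 107, 241.
Linear molecule, 3 cuts → 4 fragments:
  1–32 → 32 bp
  33–107 → 75 bp
  108–241 → 134 bp
  242–254 → 13 bp
Sorted largest to smallest: 134, 75, 32, 13 bp.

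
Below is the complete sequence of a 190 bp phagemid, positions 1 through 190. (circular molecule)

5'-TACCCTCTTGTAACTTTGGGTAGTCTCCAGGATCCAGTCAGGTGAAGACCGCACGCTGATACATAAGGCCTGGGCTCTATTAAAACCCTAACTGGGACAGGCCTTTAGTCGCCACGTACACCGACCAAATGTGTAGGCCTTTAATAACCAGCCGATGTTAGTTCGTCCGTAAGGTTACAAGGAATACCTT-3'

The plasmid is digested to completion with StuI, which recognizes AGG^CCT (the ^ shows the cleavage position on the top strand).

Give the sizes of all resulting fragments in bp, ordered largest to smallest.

StuI sites (AGGCCT) start at positions 66, 99, 135.
StuI cuts after base 3 of each site, so after positions 68, 101, 137.
Circular molecule, 3 cuts → 3 fragments:
  69–101 → 33 bp
  102–137 → 36 bp
  138–190 then 1–68 → 53 + 68 = 121 bp
Sorted largest to smallest: 121, 36, 33 bp.

121, 36, 33 bp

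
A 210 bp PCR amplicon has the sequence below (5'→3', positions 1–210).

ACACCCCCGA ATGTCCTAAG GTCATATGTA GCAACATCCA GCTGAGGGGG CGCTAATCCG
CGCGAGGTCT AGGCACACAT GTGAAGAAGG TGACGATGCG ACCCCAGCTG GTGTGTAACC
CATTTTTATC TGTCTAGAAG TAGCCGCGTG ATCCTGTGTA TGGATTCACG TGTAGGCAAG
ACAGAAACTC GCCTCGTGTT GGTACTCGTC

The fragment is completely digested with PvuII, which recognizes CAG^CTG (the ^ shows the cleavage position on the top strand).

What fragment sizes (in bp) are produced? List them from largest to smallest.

103, 66, 41 bp

PvuII sites (CAGCTG) start at positions 39, 105.
PvuII cuts after base 3 of each site, so after positions 41, 107.
Linear molecule, 2 cuts → 3 fragments:
  1–41 → 41 bp
  42–107 → 66 bp
  108–210 → 103 bp
Sorted largest to smallest: 103, 66, 41 bp.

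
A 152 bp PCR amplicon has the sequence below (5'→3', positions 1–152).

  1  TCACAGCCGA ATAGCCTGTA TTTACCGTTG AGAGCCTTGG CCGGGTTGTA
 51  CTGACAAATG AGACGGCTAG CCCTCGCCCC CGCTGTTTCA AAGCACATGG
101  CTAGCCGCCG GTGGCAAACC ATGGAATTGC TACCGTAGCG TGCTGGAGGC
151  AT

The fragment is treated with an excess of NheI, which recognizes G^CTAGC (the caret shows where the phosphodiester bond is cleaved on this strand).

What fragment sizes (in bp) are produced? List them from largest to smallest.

NheI sites (GCTAGC) start at positions 66, 100.
NheI cuts after the first base of each site, so after positions 66, 100.
Linear molecule, 2 cuts → 3 fragments:
  1–66 → 66 bp
  67–100 → 34 bp
  101–152 → 52 bp
Sorted largest to smallest: 66, 52, 34 bp.

66, 52, 34 bp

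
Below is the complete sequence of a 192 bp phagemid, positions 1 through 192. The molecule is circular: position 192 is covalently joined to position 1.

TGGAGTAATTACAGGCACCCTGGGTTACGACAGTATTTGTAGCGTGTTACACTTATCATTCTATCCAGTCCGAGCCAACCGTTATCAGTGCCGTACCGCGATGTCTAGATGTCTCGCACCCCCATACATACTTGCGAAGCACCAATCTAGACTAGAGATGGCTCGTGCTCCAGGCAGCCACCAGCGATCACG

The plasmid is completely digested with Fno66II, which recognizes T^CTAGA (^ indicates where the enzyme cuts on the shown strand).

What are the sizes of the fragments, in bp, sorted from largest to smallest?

150, 42 bp

Fno66II sites (TCTAGA) start at positions 104, 146.
Fno66II cuts after the first base of each site, so after positions 104, 146.
Circular molecule, 2 cuts → 2 fragments:
  105–146 → 42 bp
  147–192 then 1–104 → 46 + 104 = 150 bp
Sorted largest to smallest: 150, 42 bp.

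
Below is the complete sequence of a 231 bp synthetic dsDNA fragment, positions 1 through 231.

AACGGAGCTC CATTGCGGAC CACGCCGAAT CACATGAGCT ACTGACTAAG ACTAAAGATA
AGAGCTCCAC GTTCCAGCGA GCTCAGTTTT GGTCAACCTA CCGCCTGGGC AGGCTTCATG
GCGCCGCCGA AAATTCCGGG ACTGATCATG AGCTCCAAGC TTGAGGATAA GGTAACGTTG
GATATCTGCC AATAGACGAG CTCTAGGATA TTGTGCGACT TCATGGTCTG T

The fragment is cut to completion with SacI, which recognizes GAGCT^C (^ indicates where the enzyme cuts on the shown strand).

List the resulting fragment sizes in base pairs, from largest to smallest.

71, 57, 48, 29, 17, 9 bp

SacI sites (GAGCTC) start at positions 5, 62, 79, 150, 198.
SacI cuts after base 5 of each site (before the last base), so after positions 9, 66, 83, 154, 202.
Linear molecule, 5 cuts → 6 fragments:
  1–9 → 9 bp
  10–66 → 57 bp
  67–83 → 17 bp
  84–154 → 71 bp
  155–202 → 48 bp
  203–231 → 29 bp
Sorted largest to smallest: 71, 57, 48, 29, 17, 9 bp.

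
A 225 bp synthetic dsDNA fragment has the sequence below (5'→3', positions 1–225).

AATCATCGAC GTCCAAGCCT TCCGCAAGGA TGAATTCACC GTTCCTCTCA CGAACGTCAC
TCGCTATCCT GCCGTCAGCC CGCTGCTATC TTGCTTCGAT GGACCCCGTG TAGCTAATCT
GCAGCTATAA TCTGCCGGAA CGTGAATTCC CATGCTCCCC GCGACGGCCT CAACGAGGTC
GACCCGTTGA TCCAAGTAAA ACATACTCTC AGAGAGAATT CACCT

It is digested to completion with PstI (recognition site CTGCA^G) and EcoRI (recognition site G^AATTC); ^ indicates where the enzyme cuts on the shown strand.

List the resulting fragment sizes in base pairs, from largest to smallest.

The PstI site (CTGCAG) starts at position 119.
PstI cuts after base 5 of each site (before the last base), so after position 123.
EcoRI sites (GAATTC) start at positions 32, 144, 216.
EcoRI cuts after the first base of each site, so after positions 32, 144, 216.
Combined cut positions: 32, 123, 144, 216.
Linear molecule, 4 cuts → 5 fragments:
  1–32 → 32 bp
  33–123 → 91 bp
  124–144 → 21 bp
  145–216 → 72 bp
  217–225 → 9 bp
Sorted largest to smallest: 91, 72, 32, 21, 9 bp.

91, 72, 32, 21, 9 bp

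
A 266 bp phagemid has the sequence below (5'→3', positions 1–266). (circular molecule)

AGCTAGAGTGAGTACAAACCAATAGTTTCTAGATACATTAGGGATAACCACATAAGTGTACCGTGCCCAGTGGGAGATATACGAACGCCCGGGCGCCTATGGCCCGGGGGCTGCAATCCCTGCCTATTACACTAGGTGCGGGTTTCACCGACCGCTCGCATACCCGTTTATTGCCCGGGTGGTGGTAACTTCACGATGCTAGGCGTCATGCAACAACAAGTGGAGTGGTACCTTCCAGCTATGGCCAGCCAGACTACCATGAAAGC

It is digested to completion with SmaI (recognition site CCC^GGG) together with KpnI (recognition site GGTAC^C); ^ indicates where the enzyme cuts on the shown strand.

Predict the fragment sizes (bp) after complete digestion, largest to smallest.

SmaI sites (CCCGGG) start at positions 88, 103, 174.
SmaI cuts after base 3 of each site, so after positions 90, 105, 176.
The KpnI site (GGTACC) starts at position 227.
KpnI cuts after base 5 of each site (before the last base), so after position 231.
Combined cut positions: 90, 105, 176, 231.
Circular molecule, 4 cuts → 4 fragments:
  91–105 → 15 bp
  106–176 → 71 bp
  177–231 → 55 bp
  232–266 then 1–90 → 35 + 90 = 125 bp
Sorted largest to smallest: 125, 71, 55, 15 bp.

125, 71, 55, 15 bp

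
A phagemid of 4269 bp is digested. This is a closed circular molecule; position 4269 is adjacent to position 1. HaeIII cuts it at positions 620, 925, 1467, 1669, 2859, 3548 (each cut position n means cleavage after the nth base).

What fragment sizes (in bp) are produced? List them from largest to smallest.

Circular molecule, 6 cuts → 6 fragments:
  925 − 620 = 305 bp
  1467 − 925 = 542 bp
  1669 − 1467 = 202 bp
  2859 − 1669 = 1190 bp
  3548 − 2859 = 689 bp
  wrap: 4269 − 3548 + 620 = 1341 bp
Sorted largest to smallest: 1341, 1190, 689, 542, 305, 202 bp.

1341, 1190, 689, 542, 305, 202 bp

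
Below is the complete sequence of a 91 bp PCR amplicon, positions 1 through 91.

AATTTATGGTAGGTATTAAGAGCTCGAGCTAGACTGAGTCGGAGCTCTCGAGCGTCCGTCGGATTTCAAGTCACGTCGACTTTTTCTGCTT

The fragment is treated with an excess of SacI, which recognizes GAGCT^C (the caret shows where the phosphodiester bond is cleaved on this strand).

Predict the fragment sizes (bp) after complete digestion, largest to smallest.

45, 24, 22 bp

SacI sites (GAGCTC) start at positions 20, 42.
SacI cuts after base 5 of each site (before the last base), so after positions 24, 46.
Linear molecule, 2 cuts → 3 fragments:
  1–24 → 24 bp
  25–46 → 22 bp
  47–91 → 45 bp
Sorted largest to smallest: 45, 24, 22 bp.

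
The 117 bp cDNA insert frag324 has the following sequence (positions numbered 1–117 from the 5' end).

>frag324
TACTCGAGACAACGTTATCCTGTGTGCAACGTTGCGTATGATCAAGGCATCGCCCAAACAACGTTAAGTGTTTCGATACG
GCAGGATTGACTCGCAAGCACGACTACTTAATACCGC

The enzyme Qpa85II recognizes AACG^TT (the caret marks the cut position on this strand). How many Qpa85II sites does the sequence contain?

AACGTT occurs starting at positions 11, 28, 60.
Qpa85II cuts at 3 sites.

3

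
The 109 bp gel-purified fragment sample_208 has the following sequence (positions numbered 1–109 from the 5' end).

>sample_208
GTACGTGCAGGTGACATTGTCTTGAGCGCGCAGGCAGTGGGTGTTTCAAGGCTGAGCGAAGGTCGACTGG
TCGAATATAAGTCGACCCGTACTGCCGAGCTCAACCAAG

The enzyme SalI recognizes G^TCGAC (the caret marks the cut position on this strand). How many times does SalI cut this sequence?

2

GTCGAC occurs starting at positions 62, 81.
SalI cuts at 2 sites.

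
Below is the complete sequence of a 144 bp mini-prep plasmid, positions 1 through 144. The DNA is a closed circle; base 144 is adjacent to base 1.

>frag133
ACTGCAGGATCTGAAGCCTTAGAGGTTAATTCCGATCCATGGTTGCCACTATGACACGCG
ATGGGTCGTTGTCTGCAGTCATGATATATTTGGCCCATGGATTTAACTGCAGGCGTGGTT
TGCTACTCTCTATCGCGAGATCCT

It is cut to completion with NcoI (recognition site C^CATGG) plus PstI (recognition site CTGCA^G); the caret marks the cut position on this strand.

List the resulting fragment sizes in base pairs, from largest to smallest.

40, 39, 31, 18, 16 bp

NcoI sites (CCATGG) start at positions 37, 95.
NcoI cuts after the first base of each site, so after positions 37, 95.
PstI sites (CTGCAG) start at positions 2, 73, 107.
PstI cuts after base 5 of each site (before the last base), so after positions 6, 77, 111.
Combined cut positions: 6, 37, 77, 95, 111.
Circular molecule, 5 cuts → 5 fragments:
  7–37 → 31 bp
  38–77 → 40 bp
  78–95 → 18 bp
  96–111 → 16 bp
  112–144 then 1–6 → 33 + 6 = 39 bp
Sorted largest to smallest: 40, 39, 31, 18, 16 bp.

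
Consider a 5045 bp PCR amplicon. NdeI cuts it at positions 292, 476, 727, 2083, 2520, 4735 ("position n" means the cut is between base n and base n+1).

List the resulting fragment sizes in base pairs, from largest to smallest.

Linear molecule, 6 cuts → 7 fragments:
  292 − 0 = 292 bp
  476 − 292 = 184 bp
  727 − 476 = 251 bp
  2083 − 727 = 1356 bp
  2520 − 2083 = 437 bp
  4735 − 2520 = 2215 bp
  5045 − 4735 = 310 bp
Sorted largest to smallest: 2215, 1356, 437, 310, 292, 251, 184 bp.

2215, 1356, 437, 310, 292, 251, 184 bp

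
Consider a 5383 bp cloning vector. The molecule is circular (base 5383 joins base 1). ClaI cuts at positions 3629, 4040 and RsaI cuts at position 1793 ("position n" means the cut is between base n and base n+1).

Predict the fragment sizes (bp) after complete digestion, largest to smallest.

Combined cut positions (sorted): 1793, 3629, 4040.
Circular molecule, 3 cuts → 3 fragments:
  3629 − 1793 = 1836 bp
  4040 − 3629 = 411 bp
  wrap: 5383 − 4040 + 1793 = 3136 bp
Sorted largest to smallest: 3136, 1836, 411 bp.

3136, 1836, 411 bp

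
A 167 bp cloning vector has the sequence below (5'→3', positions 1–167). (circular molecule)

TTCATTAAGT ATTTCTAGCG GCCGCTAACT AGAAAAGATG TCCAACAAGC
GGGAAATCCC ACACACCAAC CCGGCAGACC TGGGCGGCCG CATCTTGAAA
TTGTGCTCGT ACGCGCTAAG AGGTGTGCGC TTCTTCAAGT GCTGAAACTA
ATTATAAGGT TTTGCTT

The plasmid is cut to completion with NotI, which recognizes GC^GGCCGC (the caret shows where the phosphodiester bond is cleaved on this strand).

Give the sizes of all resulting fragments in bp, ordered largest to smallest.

101, 66 bp

NotI sites (GCGGCCGC) start at positions 18, 84.
NotI cuts after base 2 of each site, so after positions 19, 85.
Circular molecule, 2 cuts → 2 fragments:
  20–85 → 66 bp
  86–167 then 1–19 → 82 + 19 = 101 bp
Sorted largest to smallest: 101, 66 bp.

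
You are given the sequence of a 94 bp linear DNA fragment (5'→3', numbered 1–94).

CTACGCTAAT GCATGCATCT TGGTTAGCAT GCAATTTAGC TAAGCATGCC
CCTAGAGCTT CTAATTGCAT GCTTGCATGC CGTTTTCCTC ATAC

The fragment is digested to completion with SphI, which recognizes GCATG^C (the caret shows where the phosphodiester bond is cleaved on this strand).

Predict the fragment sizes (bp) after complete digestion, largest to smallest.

23, 17, 16, 15, 15, 8 bp

SphI sites (GCATGC) start at positions 11, 27, 44, 67, 75.
SphI cuts after base 5 of each site (before the last base), so after positions 15, 31, 48, 71, 79.
Linear molecule, 5 cuts → 6 fragments:
  1–15 → 15 bp
  16–31 → 16 bp
  32–48 → 17 bp
  49–71 → 23 bp
  72–79 → 8 bp
  80–94 → 15 bp
Sorted largest to smallest: 23, 17, 16, 15, 15, 8 bp.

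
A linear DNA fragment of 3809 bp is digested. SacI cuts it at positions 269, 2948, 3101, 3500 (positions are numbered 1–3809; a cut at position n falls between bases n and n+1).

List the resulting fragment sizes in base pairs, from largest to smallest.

2679, 399, 309, 269, 153 bp

Linear molecule, 4 cuts → 5 fragments:
  269 − 0 = 269 bp
  2948 − 269 = 2679 bp
  3101 − 2948 = 153 bp
  3500 − 3101 = 399 bp
  3809 − 3500 = 309 bp
Sorted largest to smallest: 2679, 399, 309, 269, 153 bp.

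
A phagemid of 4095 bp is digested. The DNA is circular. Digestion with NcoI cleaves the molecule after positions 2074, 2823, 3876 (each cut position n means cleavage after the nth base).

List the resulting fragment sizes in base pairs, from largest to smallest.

Circular molecule, 3 cuts → 3 fragments:
  2823 − 2074 = 749 bp
  3876 − 2823 = 1053 bp
  wrap: 4095 − 3876 + 2074 = 2293 bp
Sorted largest to smallest: 2293, 1053, 749 bp.

2293, 1053, 749 bp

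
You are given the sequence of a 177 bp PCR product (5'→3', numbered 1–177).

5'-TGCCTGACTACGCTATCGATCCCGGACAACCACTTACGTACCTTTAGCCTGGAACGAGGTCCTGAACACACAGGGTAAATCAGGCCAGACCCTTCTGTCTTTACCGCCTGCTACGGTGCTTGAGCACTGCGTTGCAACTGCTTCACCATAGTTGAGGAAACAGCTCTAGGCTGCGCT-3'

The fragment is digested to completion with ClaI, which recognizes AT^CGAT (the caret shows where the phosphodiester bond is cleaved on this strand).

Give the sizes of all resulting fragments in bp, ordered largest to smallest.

161, 16 bp

The ClaI site (ATCGAT) starts at position 15.
ClaI cuts after base 2 of each site, so after position 16.
Linear molecule, 1 cut → 2 fragments:
  1–16 → 16 bp
  17–177 → 161 bp
Sorted largest to smallest: 161, 16 bp.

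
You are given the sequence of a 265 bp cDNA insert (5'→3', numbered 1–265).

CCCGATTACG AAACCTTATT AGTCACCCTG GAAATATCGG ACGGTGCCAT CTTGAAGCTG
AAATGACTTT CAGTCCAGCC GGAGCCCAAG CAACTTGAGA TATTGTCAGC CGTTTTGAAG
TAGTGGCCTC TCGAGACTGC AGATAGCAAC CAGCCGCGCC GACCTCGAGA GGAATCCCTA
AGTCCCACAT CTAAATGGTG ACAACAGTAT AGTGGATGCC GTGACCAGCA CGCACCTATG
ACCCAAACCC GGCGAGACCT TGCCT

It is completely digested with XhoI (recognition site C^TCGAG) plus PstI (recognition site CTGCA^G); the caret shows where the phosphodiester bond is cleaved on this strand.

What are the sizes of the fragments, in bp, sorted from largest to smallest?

130, 101, 23, 11 bp

XhoI sites (CTCGAG) start at positions 130, 164.
XhoI cuts after the first base of each site, so after positions 130, 164.
The PstI site (CTGCAG) starts at position 137.
PstI cuts after base 5 of each site (before the last base), so after position 141.
Combined cut positions: 130, 141, 164.
Linear molecule, 3 cuts → 4 fragments:
  1–130 → 130 bp
  131–141 → 11 bp
  142–164 → 23 bp
  165–265 → 101 bp
Sorted largest to smallest: 130, 101, 23, 11 bp.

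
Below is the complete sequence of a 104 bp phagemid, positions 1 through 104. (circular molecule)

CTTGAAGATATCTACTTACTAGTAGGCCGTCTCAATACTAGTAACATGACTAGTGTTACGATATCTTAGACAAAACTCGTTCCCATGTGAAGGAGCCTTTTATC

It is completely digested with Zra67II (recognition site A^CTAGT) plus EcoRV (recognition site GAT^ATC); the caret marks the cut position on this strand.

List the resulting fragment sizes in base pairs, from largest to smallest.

Zra67II sites (ACTAGT) start at positions 18, 37, 49.
Zra67II cuts after the first base of each site, so after positions 18, 37, 49.
EcoRV sites (GATATC) start at positions 7, 60.
EcoRV cuts after base 3 of each site, so after positions 9, 62.
Combined cut positions: 9, 18, 37, 49, 62.
Circular molecule, 5 cuts → 5 fragments:
  10–18 → 9 bp
  19–37 → 19 bp
  38–49 → 12 bp
  50–62 → 13 bp
  63–104 then 1–9 → 42 + 9 = 51 bp
Sorted largest to smallest: 51, 19, 13, 12, 9 bp.

51, 19, 13, 12, 9 bp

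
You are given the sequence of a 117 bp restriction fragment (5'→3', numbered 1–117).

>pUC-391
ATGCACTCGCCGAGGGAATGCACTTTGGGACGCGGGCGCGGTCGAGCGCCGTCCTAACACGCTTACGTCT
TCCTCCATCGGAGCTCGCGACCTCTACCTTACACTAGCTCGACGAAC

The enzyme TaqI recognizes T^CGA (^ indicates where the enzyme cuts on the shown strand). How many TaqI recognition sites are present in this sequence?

TCGA occurs starting at positions 42, 109.
TaqI cuts at 2 sites.

2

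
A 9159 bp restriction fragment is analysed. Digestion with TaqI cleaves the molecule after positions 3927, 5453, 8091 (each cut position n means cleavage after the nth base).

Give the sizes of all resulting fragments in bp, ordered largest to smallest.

Linear molecule, 3 cuts → 4 fragments:
  3927 − 0 = 3927 bp
  5453 − 3927 = 1526 bp
  8091 − 5453 = 2638 bp
  9159 − 8091 = 1068 bp
Sorted largest to smallest: 3927, 2638, 1526, 1068 bp.

3927, 2638, 1526, 1068 bp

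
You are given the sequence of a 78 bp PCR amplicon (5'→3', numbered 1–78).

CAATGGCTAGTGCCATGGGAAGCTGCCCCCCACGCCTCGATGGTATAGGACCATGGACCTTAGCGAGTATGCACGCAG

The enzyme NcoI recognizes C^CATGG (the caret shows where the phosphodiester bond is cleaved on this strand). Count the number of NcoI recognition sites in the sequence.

2

CCATGG occurs starting at positions 13, 51.
NcoI cuts at 2 sites.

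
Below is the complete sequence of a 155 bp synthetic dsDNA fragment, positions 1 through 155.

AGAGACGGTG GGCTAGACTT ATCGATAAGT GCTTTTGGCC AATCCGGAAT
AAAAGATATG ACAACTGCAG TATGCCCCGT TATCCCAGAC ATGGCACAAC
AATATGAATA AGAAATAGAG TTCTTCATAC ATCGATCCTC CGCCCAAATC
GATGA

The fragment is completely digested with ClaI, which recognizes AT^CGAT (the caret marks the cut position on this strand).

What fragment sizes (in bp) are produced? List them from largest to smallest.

110, 22, 17, 6 bp

ClaI sites (ATCGAT) start at positions 21, 131, 148.
ClaI cuts after base 2 of each site, so after positions 22, 132, 149.
Linear molecule, 3 cuts → 4 fragments:
  1–22 → 22 bp
  23–132 → 110 bp
  133–149 → 17 bp
  150–155 → 6 bp
Sorted largest to smallest: 110, 22, 17, 6 bp.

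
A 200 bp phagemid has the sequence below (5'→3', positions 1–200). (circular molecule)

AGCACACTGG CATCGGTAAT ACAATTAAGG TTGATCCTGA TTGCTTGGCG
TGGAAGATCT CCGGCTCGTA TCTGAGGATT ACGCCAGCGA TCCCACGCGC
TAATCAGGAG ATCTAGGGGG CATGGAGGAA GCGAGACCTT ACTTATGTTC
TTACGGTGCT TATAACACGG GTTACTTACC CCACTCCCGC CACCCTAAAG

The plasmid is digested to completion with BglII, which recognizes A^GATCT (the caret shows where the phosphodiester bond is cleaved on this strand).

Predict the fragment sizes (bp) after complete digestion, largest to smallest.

BglII sites (AGATCT) start at positions 55, 109.
BglII cuts after the first base of each site, so after positions 55, 109.
Circular molecule, 2 cuts → 2 fragments:
  56–109 → 54 bp
  110–200 then 1–55 → 91 + 55 = 146 bp
Sorted largest to smallest: 146, 54 bp.

146, 54 bp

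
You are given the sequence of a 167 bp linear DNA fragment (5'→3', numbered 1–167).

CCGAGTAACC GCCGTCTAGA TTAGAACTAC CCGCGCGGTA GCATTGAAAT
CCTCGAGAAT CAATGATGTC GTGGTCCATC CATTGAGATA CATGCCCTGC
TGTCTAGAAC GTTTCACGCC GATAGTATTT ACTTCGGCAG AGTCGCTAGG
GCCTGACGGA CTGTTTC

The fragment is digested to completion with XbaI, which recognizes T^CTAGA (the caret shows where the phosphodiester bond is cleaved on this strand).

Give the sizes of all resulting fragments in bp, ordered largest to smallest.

88, 64, 15 bp

XbaI sites (TCTAGA) start at positions 15, 103.
XbaI cuts after the first base of each site, so after positions 15, 103.
Linear molecule, 2 cuts → 3 fragments:
  1–15 → 15 bp
  16–103 → 88 bp
  104–167 → 64 bp
Sorted largest to smallest: 88, 64, 15 bp.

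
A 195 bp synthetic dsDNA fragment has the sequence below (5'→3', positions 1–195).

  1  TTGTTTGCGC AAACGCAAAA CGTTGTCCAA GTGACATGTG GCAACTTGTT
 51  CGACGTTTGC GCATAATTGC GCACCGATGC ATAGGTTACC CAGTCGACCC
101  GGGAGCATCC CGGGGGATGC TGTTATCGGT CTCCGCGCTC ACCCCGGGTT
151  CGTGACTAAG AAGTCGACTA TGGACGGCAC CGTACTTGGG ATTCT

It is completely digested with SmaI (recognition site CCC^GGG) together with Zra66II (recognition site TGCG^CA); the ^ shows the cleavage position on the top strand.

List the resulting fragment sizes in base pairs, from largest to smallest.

SmaI sites (CCCGGG) start at positions 98, 109, 143.
SmaI cuts after base 3 of each site, so after positions 100, 111, 145.
Zra66II sites (TGCGCA) start at positions 6, 58, 68.
Zra66II cuts after base 4 of each site, so after positions 9, 61, 71.
Combined cut positions: 9, 61, 71, 100, 111, 145.
Linear molecule, 6 cuts → 7 fragments:
  1–9 → 9 bp
  10–61 → 52 bp
  62–71 → 10 bp
  72–100 → 29 bp
  101–111 → 11 bp
  112–145 → 34 bp
  146–195 → 50 bp
Sorted largest to smallest: 52, 50, 34, 29, 11, 10, 9 bp.

52, 50, 34, 29, 11, 10, 9 bp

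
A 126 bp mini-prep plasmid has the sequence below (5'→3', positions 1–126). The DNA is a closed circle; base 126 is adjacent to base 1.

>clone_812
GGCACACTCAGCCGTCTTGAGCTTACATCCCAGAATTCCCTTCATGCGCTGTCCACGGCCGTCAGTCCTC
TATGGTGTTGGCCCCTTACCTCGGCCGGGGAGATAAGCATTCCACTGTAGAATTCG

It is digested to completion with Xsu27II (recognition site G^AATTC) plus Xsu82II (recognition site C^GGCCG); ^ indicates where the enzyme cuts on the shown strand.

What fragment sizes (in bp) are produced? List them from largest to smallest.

39, 36, 28, 23 bp

Xsu27II sites (GAATTC) start at positions 33, 120.
Xsu27II cuts after the first base of each site, so after positions 33, 120.
Xsu82II sites (CGGCCG) start at positions 56, 92.
Xsu82II cuts after the first base of each site, so after positions 56, 92.
Combined cut positions: 33, 56, 92, 120.
Circular molecule, 4 cuts → 4 fragments:
  34–56 → 23 bp
  57–92 → 36 bp
  93–120 → 28 bp
  121–126 then 1–33 → 6 + 33 = 39 bp
Sorted largest to smallest: 39, 36, 28, 23 bp.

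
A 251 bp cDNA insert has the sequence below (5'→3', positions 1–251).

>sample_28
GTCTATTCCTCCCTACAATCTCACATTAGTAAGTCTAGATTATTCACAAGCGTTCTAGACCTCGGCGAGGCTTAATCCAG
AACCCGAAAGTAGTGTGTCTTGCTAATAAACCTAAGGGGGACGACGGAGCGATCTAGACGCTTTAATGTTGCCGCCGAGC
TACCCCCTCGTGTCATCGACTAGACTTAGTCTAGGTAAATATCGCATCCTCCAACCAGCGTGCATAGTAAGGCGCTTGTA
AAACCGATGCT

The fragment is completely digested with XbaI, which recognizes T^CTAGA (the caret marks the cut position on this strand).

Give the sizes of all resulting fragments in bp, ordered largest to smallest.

XbaI sites (TCTAGA) start at positions 34, 54, 133.
XbaI cuts after the first base of each site, so after positions 34, 54, 133.
Linear molecule, 3 cuts → 4 fragments:
  1–34 → 34 bp
  35–54 → 20 bp
  55–133 → 79 bp
  134–251 → 118 bp
Sorted largest to smallest: 118, 79, 34, 20 bp.

118, 79, 34, 20 bp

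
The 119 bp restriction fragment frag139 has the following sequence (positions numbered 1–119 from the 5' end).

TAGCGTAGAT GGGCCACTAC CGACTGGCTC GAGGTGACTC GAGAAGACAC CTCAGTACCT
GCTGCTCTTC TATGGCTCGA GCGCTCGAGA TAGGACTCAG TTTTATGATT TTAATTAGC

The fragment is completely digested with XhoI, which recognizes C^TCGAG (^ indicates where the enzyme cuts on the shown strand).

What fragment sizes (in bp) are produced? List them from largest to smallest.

XhoI sites (CTCGAG) start at positions 28, 38, 76, 84.
XhoI cuts after the first base of each site, so after positions 28, 38, 76, 84.
Linear molecule, 4 cuts → 5 fragments:
  1–28 → 28 bp
  29–38 → 10 bp
  39–76 → 38 bp
  77–84 → 8 bp
  85–119 → 35 bp
Sorted largest to smallest: 38, 35, 28, 10, 8 bp.

38, 35, 28, 10, 8 bp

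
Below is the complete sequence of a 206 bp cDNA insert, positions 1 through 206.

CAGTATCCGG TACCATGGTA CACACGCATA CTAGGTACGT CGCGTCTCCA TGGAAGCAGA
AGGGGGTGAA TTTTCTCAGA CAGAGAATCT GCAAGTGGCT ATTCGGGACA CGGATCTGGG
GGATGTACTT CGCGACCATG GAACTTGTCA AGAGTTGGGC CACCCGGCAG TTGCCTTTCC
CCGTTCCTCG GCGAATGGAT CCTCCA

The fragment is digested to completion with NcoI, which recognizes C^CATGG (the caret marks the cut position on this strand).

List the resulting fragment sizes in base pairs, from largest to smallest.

88, 70, 35, 13 bp

NcoI sites (CCATGG) start at positions 13, 48, 136.
NcoI cuts after the first base of each site, so after positions 13, 48, 136.
Linear molecule, 3 cuts → 4 fragments:
  1–13 → 13 bp
  14–48 → 35 bp
  49–136 → 88 bp
  137–206 → 70 bp
Sorted largest to smallest: 88, 70, 35, 13 bp.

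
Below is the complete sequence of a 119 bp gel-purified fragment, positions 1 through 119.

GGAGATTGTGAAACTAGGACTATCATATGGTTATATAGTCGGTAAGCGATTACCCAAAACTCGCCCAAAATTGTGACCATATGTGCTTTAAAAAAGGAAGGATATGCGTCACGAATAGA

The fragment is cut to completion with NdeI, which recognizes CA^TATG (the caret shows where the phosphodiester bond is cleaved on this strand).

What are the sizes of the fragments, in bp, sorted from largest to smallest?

54, 40, 25 bp

NdeI sites (CATATG) start at positions 24, 78.
NdeI cuts after base 2 of each site, so after positions 25, 79.
Linear molecule, 2 cuts → 3 fragments:
  1–25 → 25 bp
  26–79 → 54 bp
  80–119 → 40 bp
Sorted largest to smallest: 54, 40, 25 bp.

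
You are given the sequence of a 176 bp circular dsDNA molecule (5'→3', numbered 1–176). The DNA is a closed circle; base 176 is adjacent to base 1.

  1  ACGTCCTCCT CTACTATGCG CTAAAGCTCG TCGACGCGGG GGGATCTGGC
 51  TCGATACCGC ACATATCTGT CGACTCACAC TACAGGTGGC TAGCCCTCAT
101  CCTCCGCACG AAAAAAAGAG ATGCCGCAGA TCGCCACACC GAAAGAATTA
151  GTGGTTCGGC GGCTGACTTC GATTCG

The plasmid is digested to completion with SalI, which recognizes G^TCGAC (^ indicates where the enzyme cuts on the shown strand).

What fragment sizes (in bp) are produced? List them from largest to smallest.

SalI sites (GTCGAC) start at positions 30, 69.
SalI cuts after the first base of each site, so after positions 30, 69.
Circular molecule, 2 cuts → 2 fragments:
  31–69 → 39 bp
  70–176 then 1–30 → 107 + 30 = 137 bp
Sorted largest to smallest: 137, 39 bp.

137, 39 bp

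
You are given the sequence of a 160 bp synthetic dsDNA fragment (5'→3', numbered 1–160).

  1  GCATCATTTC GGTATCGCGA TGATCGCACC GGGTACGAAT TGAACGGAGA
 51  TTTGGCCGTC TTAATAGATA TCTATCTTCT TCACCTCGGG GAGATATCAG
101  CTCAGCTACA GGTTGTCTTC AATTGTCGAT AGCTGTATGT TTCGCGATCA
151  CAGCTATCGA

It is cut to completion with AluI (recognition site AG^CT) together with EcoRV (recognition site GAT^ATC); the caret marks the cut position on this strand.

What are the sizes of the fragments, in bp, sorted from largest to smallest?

AluI sites (AGCT) start at positions 99, 104, 131, 152.
AluI cuts after base 2 of each site, so after positions 100, 105, 132, 153.
EcoRV sites (GATATC) start at positions 67, 93.
EcoRV cuts after base 3 of each site, so after positions 69, 95.
Combined cut positions: 69, 95, 100, 105, 132, 153.
Linear molecule, 6 cuts → 7 fragments:
  1–69 → 69 bp
  70–95 → 26 bp
  96–100 → 5 bp
  101–105 → 5 bp
  106–132 → 27 bp
  133–153 → 21 bp
  154–160 → 7 bp
Sorted largest to smallest: 69, 27, 26, 21, 7, 5, 5 bp.

69, 27, 26, 21, 7, 5, 5 bp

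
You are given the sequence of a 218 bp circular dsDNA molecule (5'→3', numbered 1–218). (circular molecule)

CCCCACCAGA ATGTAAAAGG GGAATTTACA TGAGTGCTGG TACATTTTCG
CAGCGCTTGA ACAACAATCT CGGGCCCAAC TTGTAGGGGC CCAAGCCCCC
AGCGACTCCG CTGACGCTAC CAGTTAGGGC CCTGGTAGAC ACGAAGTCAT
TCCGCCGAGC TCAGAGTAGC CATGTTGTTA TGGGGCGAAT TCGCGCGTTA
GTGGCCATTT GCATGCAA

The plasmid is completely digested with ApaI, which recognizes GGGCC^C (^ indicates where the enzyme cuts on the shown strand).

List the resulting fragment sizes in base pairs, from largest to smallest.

163, 40, 15 bp

ApaI sites (GGGCCC) start at positions 72, 87, 127.
ApaI cuts after base 5 of each site (before the last base), so after positions 76, 91, 131.
Circular molecule, 3 cuts → 3 fragments:
  77–91 → 15 bp
  92–131 → 40 bp
  132–218 then 1–76 → 87 + 76 = 163 bp
Sorted largest to smallest: 163, 40, 15 bp.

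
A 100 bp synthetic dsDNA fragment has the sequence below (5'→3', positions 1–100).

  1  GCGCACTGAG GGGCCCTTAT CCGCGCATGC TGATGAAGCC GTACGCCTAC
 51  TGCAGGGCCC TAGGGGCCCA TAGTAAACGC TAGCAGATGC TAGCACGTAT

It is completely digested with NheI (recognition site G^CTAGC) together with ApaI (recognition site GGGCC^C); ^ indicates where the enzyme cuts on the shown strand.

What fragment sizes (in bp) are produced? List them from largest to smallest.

NheI sites (GCTAGC) start at positions 79, 89.
NheI cuts after the first base of each site, so after positions 79, 89.
ApaI sites (GGGCCC) start at positions 11, 55, 64.
ApaI cuts after base 5 of each site (before the last base), so after positions 15, 59, 68.
Combined cut positions: 15, 59, 68, 79, 89.
Linear molecule, 5 cuts → 6 fragments:
  1–15 → 15 bp
  16–59 → 44 bp
  60–68 → 9 bp
  69–79 → 11 bp
  80–89 → 10 bp
  90–100 → 11 bp
Sorted largest to smallest: 44, 15, 11, 11, 10, 9 bp.

44, 15, 11, 11, 10, 9 bp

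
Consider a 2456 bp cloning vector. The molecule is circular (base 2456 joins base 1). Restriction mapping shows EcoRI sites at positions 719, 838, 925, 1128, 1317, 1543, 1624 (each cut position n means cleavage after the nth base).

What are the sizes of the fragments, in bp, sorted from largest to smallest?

Circular molecule, 7 cuts → 7 fragments:
  838 − 719 = 119 bp
  925 − 838 = 87 bp
  1128 − 925 = 203 bp
  1317 − 1128 = 189 bp
  1543 − 1317 = 226 bp
  1624 − 1543 = 81 bp
  wrap: 2456 − 1624 + 719 = 1551 bp
Sorted largest to smallest: 1551, 226, 203, 189, 119, 87, 81 bp.

1551, 226, 203, 189, 119, 87, 81 bp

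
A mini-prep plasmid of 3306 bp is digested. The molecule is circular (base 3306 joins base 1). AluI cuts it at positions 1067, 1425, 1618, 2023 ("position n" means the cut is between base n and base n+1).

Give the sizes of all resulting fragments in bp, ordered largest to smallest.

2350, 405, 358, 193 bp

Circular molecule, 4 cuts → 4 fragments:
  1425 − 1067 = 358 bp
  1618 − 1425 = 193 bp
  2023 − 1618 = 405 bp
  wrap: 3306 − 2023 + 1067 = 2350 bp
Sorted largest to smallest: 2350, 405, 358, 193 bp.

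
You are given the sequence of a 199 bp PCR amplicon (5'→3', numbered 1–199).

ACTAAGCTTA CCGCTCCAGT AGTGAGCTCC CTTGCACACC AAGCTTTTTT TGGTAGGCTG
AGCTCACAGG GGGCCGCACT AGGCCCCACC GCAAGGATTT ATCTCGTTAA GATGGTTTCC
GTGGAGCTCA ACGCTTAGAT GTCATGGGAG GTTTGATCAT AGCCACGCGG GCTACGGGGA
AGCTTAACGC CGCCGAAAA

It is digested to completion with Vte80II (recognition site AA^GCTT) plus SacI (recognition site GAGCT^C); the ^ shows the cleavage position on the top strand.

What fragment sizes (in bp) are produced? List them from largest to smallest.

64, 53, 23, 22, 18, 14, 5 bp

Vte80II sites (AAGCTT) start at positions 4, 41, 180.
Vte80II cuts after base 2 of each site, so after positions 5, 42, 181.
SacI sites (GAGCTC) start at positions 24, 60, 124.
SacI cuts after base 5 of each site (before the last base), so after positions 28, 64, 128.
Combined cut positions: 5, 28, 42, 64, 128, 181.
Linear molecule, 6 cuts → 7 fragments:
  1–5 → 5 bp
  6–28 → 23 bp
  29–42 → 14 bp
  43–64 → 22 bp
  65–128 → 64 bp
  129–181 → 53 bp
  182–199 → 18 bp
Sorted largest to smallest: 64, 53, 23, 22, 18, 14, 5 bp.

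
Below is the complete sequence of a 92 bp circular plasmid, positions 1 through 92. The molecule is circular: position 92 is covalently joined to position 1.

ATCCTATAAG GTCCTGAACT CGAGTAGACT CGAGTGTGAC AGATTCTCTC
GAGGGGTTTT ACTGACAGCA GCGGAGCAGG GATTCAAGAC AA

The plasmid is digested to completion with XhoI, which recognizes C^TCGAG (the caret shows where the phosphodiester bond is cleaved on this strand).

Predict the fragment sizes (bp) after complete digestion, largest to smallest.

63, 19, 10 bp

XhoI sites (CTCGAG) start at positions 19, 29, 48.
XhoI cuts after the first base of each site, so after positions 19, 29, 48.
Circular molecule, 3 cuts → 3 fragments:
  20–29 → 10 bp
  30–48 → 19 bp
  49–92 then 1–19 → 44 + 19 = 63 bp
Sorted largest to smallest: 63, 19, 10 bp.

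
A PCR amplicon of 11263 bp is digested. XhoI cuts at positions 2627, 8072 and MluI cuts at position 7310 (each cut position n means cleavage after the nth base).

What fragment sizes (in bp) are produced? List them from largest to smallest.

Combined cut positions (sorted): 2627, 7310, 8072.
Linear molecule, 3 cuts → 4 fragments:
  2627 − 0 = 2627 bp
  7310 − 2627 = 4683 bp
  8072 − 7310 = 762 bp
  11263 − 8072 = 3191 bp
Sorted largest to smallest: 4683, 3191, 2627, 762 bp.

4683, 3191, 2627, 762 bp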